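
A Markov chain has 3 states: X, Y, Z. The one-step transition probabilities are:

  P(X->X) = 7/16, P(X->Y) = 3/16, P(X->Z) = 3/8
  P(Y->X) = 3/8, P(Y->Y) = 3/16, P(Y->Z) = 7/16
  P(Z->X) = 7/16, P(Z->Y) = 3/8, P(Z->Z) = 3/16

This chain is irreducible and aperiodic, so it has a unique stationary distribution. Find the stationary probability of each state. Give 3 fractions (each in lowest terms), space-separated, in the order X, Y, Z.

Answer: 127/301 75/301 99/301

Derivation:
The stationary distribution satisfies pi = pi * P, i.e.:
  pi_X = 7/16*pi_X + 3/8*pi_Y + 7/16*pi_Z
  pi_Y = 3/16*pi_X + 3/16*pi_Y + 3/8*pi_Z
  pi_Z = 3/8*pi_X + 7/16*pi_Y + 3/16*pi_Z
with normalization: pi_X + pi_Y + pi_Z = 1.

Using the first 2 balance equations plus normalization, the linear system A*pi = b is:
  [-9/16, 3/8, 7/16] . pi = 0
  [3/16, -13/16, 3/8] . pi = 0
  [1, 1, 1] . pi = 1

Solving yields:
  pi_X = 127/301
  pi_Y = 75/301
  pi_Z = 99/301

Verification (pi * P):
  127/301*7/16 + 75/301*3/8 + 99/301*7/16 = 127/301 = pi_X  (ok)
  127/301*3/16 + 75/301*3/16 + 99/301*3/8 = 75/301 = pi_Y  (ok)
  127/301*3/8 + 75/301*7/16 + 99/301*3/16 = 99/301 = pi_Z  (ok)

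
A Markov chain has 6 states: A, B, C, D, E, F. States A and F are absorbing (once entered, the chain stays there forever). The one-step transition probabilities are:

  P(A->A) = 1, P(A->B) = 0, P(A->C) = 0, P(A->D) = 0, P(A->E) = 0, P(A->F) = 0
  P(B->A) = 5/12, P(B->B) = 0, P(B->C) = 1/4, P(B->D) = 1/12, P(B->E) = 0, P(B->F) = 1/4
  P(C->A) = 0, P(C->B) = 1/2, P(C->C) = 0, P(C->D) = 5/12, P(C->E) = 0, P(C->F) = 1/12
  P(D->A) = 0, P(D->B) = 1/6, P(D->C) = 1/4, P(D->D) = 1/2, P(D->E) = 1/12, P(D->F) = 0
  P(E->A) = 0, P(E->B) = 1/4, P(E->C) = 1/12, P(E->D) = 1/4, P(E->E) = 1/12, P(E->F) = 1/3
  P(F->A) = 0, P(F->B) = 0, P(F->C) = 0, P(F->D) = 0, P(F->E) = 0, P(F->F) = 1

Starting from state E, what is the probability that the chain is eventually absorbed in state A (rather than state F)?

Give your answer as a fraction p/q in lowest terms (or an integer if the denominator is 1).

Let a_i = P(absorbed in A | start in state i).
Boundary conditions: a_A = 1, a_F = 0.
For each transient state i, a_i = sum_j P(i->j) * a_j:
  a_B = 5/12*a_A + 0*a_B + 1/4*a_C + 1/12*a_D + 0*a_E + 1/4*a_F
  a_C = 0*a_A + 1/2*a_B + 0*a_C + 5/12*a_D + 0*a_E + 1/12*a_F
  a_D = 0*a_A + 1/6*a_B + 1/4*a_C + 1/2*a_D + 1/12*a_E + 0*a_F
  a_E = 0*a_A + 1/4*a_B + 1/12*a_C + 1/4*a_D + 1/12*a_E + 1/3*a_F

Substituting a_A = 1 and a_F = 0, rearrange to (I - Q) a = r where r[i] = P(i -> A):
  [1, -1/4, -1/12, 0] . (a_B, a_C, a_D, a_E) = 5/12
  [-1/2, 1, -5/12, 0] . (a_B, a_C, a_D, a_E) = 0
  [-1/6, -1/4, 1/2, -1/12] . (a_B, a_C, a_D, a_E) = 0
  [-1/4, -1/12, -1/4, 11/12] . (a_B, a_C, a_D, a_E) = 0

Solving yields:
  a_B = 2930/5019
  a_C = 2515/5019
  a_D = 120/239
  a_E = 245/717

Starting state is E, so the absorption probability is a_E = 245/717.

Answer: 245/717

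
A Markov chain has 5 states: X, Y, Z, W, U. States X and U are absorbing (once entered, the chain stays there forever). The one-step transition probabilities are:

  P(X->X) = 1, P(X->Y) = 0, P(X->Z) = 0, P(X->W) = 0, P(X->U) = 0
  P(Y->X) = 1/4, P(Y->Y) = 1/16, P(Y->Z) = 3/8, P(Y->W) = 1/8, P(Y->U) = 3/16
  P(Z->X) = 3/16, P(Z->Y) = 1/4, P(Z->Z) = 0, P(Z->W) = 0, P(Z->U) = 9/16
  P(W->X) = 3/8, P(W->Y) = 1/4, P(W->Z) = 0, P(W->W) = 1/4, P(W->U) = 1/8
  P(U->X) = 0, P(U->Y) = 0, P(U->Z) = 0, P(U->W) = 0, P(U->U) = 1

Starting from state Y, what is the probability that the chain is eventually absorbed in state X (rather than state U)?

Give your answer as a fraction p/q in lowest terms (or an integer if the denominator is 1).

Let a_i = P(absorbed in X | start in state i).
Boundary conditions: a_X = 1, a_U = 0.
For each transient state i, a_i = sum_j P(i->j) * a_j:
  a_Y = 1/4*a_X + 1/16*a_Y + 3/8*a_Z + 1/8*a_W + 3/16*a_U
  a_Z = 3/16*a_X + 1/4*a_Y + 0*a_Z + 0*a_W + 9/16*a_U
  a_W = 3/8*a_X + 1/4*a_Y + 0*a_Z + 1/4*a_W + 1/8*a_U

Substituting a_X = 1 and a_U = 0, rearrange to (I - Q) a = r where r[i] = P(i -> X):
  [15/16, -3/8, -1/8] . (a_Y, a_Z, a_W) = 1/4
  [-1/4, 1, 0] . (a_Y, a_Z, a_W) = 3/16
  [-1/4, 0, 3/4] . (a_Y, a_Z, a_W) = 3/8

Solving yields:
  a_Y = 21/44
  a_Z = 27/88
  a_W = 29/44

Starting state is Y, so the absorption probability is a_Y = 21/44.

Answer: 21/44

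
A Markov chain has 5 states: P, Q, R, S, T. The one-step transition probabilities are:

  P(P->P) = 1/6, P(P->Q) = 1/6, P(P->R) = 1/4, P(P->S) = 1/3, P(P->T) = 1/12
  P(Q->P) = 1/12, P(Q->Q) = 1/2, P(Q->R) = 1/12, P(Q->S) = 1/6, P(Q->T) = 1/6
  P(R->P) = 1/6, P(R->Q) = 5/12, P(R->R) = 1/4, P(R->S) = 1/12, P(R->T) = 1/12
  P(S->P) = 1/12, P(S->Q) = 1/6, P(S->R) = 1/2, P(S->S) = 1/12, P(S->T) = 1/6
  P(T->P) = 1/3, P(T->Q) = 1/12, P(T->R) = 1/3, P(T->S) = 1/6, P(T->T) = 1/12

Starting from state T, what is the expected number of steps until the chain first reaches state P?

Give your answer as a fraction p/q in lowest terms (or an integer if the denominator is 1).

Let h_i = expected steps to first reach P from state i.
Boundary: h_P = 0.
First-step equations for the other states:
  h_Q = 1 + 1/12*h_P + 1/2*h_Q + 1/12*h_R + 1/6*h_S + 1/6*h_T
  h_R = 1 + 1/6*h_P + 5/12*h_Q + 1/4*h_R + 1/12*h_S + 1/12*h_T
  h_S = 1 + 1/12*h_P + 1/6*h_Q + 1/2*h_R + 1/12*h_S + 1/6*h_T
  h_T = 1 + 1/3*h_P + 1/12*h_Q + 1/3*h_R + 1/6*h_S + 1/12*h_T

Substituting h_P = 0 and rearranging gives the linear system (I - Q) h = 1:
  [1/2, -1/12, -1/6, -1/6] . (h_Q, h_R, h_S, h_T) = 1
  [-5/12, 3/4, -1/12, -1/12] . (h_Q, h_R, h_S, h_T) = 1
  [-1/6, -1/2, 11/12, -1/6] . (h_Q, h_R, h_S, h_T) = 1
  [-1/12, -1/3, -1/6, 11/12] . (h_Q, h_R, h_S, h_T) = 1

Solving yields:
  h_Q = 207/28
  h_R = 48/7
  h_S = 654/91
  h_T = 2025/364

Starting state is T, so the expected hitting time is h_T = 2025/364.

Answer: 2025/364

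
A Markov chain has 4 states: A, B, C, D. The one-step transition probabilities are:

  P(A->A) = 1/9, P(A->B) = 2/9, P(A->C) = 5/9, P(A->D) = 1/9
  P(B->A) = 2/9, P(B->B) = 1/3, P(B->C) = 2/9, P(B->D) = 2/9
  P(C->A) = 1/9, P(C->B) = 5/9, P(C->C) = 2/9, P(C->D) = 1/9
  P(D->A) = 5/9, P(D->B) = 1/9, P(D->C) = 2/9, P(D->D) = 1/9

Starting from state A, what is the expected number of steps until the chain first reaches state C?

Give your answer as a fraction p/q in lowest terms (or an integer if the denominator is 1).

Let h_i = expected steps to first reach C from state i.
Boundary: h_C = 0.
First-step equations for the other states:
  h_A = 1 + 1/9*h_A + 2/9*h_B + 5/9*h_C + 1/9*h_D
  h_B = 1 + 2/9*h_A + 1/3*h_B + 2/9*h_C + 2/9*h_D
  h_D = 1 + 5/9*h_A + 1/9*h_B + 2/9*h_C + 1/9*h_D

Substituting h_C = 0 and rearranging gives the linear system (I - Q) h = 1:
  [8/9, -2/9, -1/9] . (h_A, h_B, h_D) = 1
  [-2/9, 2/3, -2/9] . (h_A, h_B, h_D) = 1
  [-5/9, -1/9, 8/9] . (h_A, h_B, h_D) = 1

Solving yields:
  h_A = 657/284
  h_B = 927/284
  h_D = 423/142

Starting state is A, so the expected hitting time is h_A = 657/284.

Answer: 657/284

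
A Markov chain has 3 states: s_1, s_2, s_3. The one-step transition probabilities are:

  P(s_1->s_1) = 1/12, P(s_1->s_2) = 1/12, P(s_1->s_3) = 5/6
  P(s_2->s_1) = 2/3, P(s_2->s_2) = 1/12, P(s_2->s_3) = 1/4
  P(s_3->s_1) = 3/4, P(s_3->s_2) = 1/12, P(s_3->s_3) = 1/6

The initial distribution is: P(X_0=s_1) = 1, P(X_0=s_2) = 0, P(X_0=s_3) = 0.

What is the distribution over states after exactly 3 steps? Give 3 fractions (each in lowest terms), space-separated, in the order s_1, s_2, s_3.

Answer: 41/144 1/12 91/144

Derivation:
Propagating the distribution step by step (d_{t+1} = d_t * P):
d_0 = (s_1=1, s_2=0, s_3=0)
  d_1[s_1] = 1*1/12 + 0*2/3 + 0*3/4 = 1/12
  d_1[s_2] = 1*1/12 + 0*1/12 + 0*1/12 = 1/12
  d_1[s_3] = 1*5/6 + 0*1/4 + 0*1/6 = 5/6
d_1 = (s_1=1/12, s_2=1/12, s_3=5/6)
  d_2[s_1] = 1/12*1/12 + 1/12*2/3 + 5/6*3/4 = 11/16
  d_2[s_2] = 1/12*1/12 + 1/12*1/12 + 5/6*1/12 = 1/12
  d_2[s_3] = 1/12*5/6 + 1/12*1/4 + 5/6*1/6 = 11/48
d_2 = (s_1=11/16, s_2=1/12, s_3=11/48)
  d_3[s_1] = 11/16*1/12 + 1/12*2/3 + 11/48*3/4 = 41/144
  d_3[s_2] = 11/16*1/12 + 1/12*1/12 + 11/48*1/12 = 1/12
  d_3[s_3] = 11/16*5/6 + 1/12*1/4 + 11/48*1/6 = 91/144
d_3 = (s_1=41/144, s_2=1/12, s_3=91/144)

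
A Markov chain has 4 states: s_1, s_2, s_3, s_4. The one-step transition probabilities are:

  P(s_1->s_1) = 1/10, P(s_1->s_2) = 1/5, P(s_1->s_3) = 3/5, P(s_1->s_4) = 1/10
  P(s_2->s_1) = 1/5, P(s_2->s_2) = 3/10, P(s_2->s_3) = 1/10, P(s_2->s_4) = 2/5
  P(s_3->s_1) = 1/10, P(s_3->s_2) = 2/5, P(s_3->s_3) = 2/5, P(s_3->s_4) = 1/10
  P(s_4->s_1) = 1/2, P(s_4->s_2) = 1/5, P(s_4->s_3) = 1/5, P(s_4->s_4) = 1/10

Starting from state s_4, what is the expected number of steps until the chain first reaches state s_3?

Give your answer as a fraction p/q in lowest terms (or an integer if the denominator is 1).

Answer: 63/19

Derivation:
Let h_i = expected steps to first reach s_3 from state i.
Boundary: h_s_3 = 0.
First-step equations for the other states:
  h_s_1 = 1 + 1/10*h_s_1 + 1/5*h_s_2 + 3/5*h_s_3 + 1/10*h_s_4
  h_s_2 = 1 + 1/5*h_s_1 + 3/10*h_s_2 + 1/10*h_s_3 + 2/5*h_s_4
  h_s_4 = 1 + 1/2*h_s_1 + 1/5*h_s_2 + 1/5*h_s_3 + 1/10*h_s_4

Substituting h_s_3 = 0 and rearranging gives the linear system (I - Q) h = 1:
  [9/10, -1/5, -1/10] . (h_s_1, h_s_2, h_s_4) = 1
  [-1/5, 7/10, -2/5] . (h_s_1, h_s_2, h_s_4) = 1
  [-1/2, -1/5, 9/10] . (h_s_1, h_s_2, h_s_4) = 1

Solving yields:
  h_s_1 = 45/19
  h_s_2 = 4
  h_s_4 = 63/19

Starting state is s_4, so the expected hitting time is h_s_4 = 63/19.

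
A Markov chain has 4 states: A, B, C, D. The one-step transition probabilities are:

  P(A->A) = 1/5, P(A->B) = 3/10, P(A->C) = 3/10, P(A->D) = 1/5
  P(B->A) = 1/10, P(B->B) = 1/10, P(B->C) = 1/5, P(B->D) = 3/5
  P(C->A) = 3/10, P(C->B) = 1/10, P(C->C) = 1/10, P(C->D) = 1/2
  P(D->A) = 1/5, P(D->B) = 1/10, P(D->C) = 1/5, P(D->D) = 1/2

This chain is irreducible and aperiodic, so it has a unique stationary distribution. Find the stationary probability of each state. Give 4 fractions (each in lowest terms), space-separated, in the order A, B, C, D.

The stationary distribution satisfies pi = pi * P, i.e.:
  pi_A = 1/5*pi_A + 1/10*pi_B + 3/10*pi_C + 1/5*pi_D
  pi_B = 3/10*pi_A + 1/10*pi_B + 1/10*pi_C + 1/10*pi_D
  pi_C = 3/10*pi_A + 1/5*pi_B + 1/10*pi_C + 1/5*pi_D
  pi_D = 1/5*pi_A + 3/5*pi_B + 1/2*pi_C + 1/2*pi_D
with normalization: pi_A + pi_B + pi_C + pi_D = 1.

Using the first 3 balance equations plus normalization, the linear system A*pi = b is:
  [-4/5, 1/10, 3/10, 1/5] . pi = 0
  [3/10, -9/10, 1/10, 1/10] . pi = 0
  [3/10, 1/5, -9/10, 1/5] . pi = 0
  [1, 1, 1, 1] . pi = 1

Solving yields:
  pi_A = 229/1112
  pi_B = 157/1112
  pi_C = 223/1112
  pi_D = 503/1112

Verification (pi * P):
  229/1112*1/5 + 157/1112*1/10 + 223/1112*3/10 + 503/1112*1/5 = 229/1112 = pi_A  (ok)
  229/1112*3/10 + 157/1112*1/10 + 223/1112*1/10 + 503/1112*1/10 = 157/1112 = pi_B  (ok)
  229/1112*3/10 + 157/1112*1/5 + 223/1112*1/10 + 503/1112*1/5 = 223/1112 = pi_C  (ok)
  229/1112*1/5 + 157/1112*3/5 + 223/1112*1/2 + 503/1112*1/2 = 503/1112 = pi_D  (ok)

Answer: 229/1112 157/1112 223/1112 503/1112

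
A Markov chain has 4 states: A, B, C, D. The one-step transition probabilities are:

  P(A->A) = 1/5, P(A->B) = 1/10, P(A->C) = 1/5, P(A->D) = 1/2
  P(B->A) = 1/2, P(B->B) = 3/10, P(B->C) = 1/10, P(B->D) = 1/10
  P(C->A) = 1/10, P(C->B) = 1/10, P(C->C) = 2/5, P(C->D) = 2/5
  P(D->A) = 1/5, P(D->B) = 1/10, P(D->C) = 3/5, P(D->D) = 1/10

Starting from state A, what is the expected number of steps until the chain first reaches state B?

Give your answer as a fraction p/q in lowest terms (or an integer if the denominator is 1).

Answer: 10

Derivation:
Let h_i = expected steps to first reach B from state i.
Boundary: h_B = 0.
First-step equations for the other states:
  h_A = 1 + 1/5*h_A + 1/10*h_B + 1/5*h_C + 1/2*h_D
  h_C = 1 + 1/10*h_A + 1/10*h_B + 2/5*h_C + 2/5*h_D
  h_D = 1 + 1/5*h_A + 1/10*h_B + 3/5*h_C + 1/10*h_D

Substituting h_B = 0 and rearranging gives the linear system (I - Q) h = 1:
  [4/5, -1/5, -1/2] . (h_A, h_C, h_D) = 1
  [-1/10, 3/5, -2/5] . (h_A, h_C, h_D) = 1
  [-1/5, -3/5, 9/10] . (h_A, h_C, h_D) = 1

Solving yields:
  h_A = 10
  h_C = 10
  h_D = 10

Starting state is A, so the expected hitting time is h_A = 10.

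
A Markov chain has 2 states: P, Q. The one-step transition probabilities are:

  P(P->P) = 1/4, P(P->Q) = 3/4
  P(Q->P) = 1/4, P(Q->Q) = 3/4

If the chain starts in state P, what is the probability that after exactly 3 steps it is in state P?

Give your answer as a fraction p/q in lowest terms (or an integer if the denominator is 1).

Computing P^3 by repeated multiplication:
P^1 =
  P: [1/4, 3/4]
  Q: [1/4, 3/4]
P^2 =
  P: [1/4, 3/4]
  Q: [1/4, 3/4]
P^3 =
  P: [1/4, 3/4]
  Q: [1/4, 3/4]

(P^3)[P -> P] = 1/4

Answer: 1/4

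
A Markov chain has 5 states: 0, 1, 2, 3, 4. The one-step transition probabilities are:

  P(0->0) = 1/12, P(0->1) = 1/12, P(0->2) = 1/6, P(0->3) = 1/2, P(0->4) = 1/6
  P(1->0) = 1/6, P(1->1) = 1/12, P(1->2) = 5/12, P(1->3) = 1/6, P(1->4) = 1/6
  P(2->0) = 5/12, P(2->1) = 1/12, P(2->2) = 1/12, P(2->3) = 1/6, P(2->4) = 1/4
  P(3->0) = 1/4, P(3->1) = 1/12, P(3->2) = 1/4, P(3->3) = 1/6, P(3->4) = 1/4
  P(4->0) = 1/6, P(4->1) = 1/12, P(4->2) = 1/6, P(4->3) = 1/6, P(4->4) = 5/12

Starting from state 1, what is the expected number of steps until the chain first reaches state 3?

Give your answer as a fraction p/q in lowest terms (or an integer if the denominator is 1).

Answer: 1992/469

Derivation:
Let h_i = expected steps to first reach 3 from state i.
Boundary: h_3 = 0.
First-step equations for the other states:
  h_0 = 1 + 1/12*h_0 + 1/12*h_1 + 1/6*h_2 + 1/2*h_3 + 1/6*h_4
  h_1 = 1 + 1/6*h_0 + 1/12*h_1 + 5/12*h_2 + 1/6*h_3 + 1/6*h_4
  h_2 = 1 + 5/12*h_0 + 1/12*h_1 + 1/12*h_2 + 1/6*h_3 + 1/4*h_4
  h_4 = 1 + 1/6*h_0 + 1/12*h_1 + 1/6*h_2 + 1/6*h_3 + 5/12*h_4

Substituting h_3 = 0 and rearranging gives the linear system (I - Q) h = 1:
  [11/12, -1/12, -1/6, -1/6] . (h_0, h_1, h_2, h_4) = 1
  [-1/6, 11/12, -5/12, -1/6] . (h_0, h_1, h_2, h_4) = 1
  [-5/12, -1/12, 11/12, -1/4] . (h_0, h_1, h_2, h_4) = 1
  [-1/6, -1/12, -1/6, 7/12] . (h_0, h_1, h_2, h_4) = 1

Solving yields:
  h_0 = 1404/469
  h_1 = 1992/469
  h_2 = 1884/469
  h_4 = 2028/469

Starting state is 1, so the expected hitting time is h_1 = 1992/469.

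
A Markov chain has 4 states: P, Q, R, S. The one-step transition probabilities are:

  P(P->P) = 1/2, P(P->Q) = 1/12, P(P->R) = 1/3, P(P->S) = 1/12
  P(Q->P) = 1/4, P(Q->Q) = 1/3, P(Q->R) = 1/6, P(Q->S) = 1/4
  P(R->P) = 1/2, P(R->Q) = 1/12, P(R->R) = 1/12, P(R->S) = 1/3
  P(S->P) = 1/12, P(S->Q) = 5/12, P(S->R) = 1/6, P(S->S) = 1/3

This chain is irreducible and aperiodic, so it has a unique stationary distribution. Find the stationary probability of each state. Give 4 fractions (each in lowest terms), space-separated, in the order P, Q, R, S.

Answer: 413/1173 83/391 244/1173 89/391

Derivation:
The stationary distribution satisfies pi = pi * P, i.e.:
  pi_P = 1/2*pi_P + 1/4*pi_Q + 1/2*pi_R + 1/12*pi_S
  pi_Q = 1/12*pi_P + 1/3*pi_Q + 1/12*pi_R + 5/12*pi_S
  pi_R = 1/3*pi_P + 1/6*pi_Q + 1/12*pi_R + 1/6*pi_S
  pi_S = 1/12*pi_P + 1/4*pi_Q + 1/3*pi_R + 1/3*pi_S
with normalization: pi_P + pi_Q + pi_R + pi_S = 1.

Using the first 3 balance equations plus normalization, the linear system A*pi = b is:
  [-1/2, 1/4, 1/2, 1/12] . pi = 0
  [1/12, -2/3, 1/12, 5/12] . pi = 0
  [1/3, 1/6, -11/12, 1/6] . pi = 0
  [1, 1, 1, 1] . pi = 1

Solving yields:
  pi_P = 413/1173
  pi_Q = 83/391
  pi_R = 244/1173
  pi_S = 89/391

Verification (pi * P):
  413/1173*1/2 + 83/391*1/4 + 244/1173*1/2 + 89/391*1/12 = 413/1173 = pi_P  (ok)
  413/1173*1/12 + 83/391*1/3 + 244/1173*1/12 + 89/391*5/12 = 83/391 = pi_Q  (ok)
  413/1173*1/3 + 83/391*1/6 + 244/1173*1/12 + 89/391*1/6 = 244/1173 = pi_R  (ok)
  413/1173*1/12 + 83/391*1/4 + 244/1173*1/3 + 89/391*1/3 = 89/391 = pi_S  (ok)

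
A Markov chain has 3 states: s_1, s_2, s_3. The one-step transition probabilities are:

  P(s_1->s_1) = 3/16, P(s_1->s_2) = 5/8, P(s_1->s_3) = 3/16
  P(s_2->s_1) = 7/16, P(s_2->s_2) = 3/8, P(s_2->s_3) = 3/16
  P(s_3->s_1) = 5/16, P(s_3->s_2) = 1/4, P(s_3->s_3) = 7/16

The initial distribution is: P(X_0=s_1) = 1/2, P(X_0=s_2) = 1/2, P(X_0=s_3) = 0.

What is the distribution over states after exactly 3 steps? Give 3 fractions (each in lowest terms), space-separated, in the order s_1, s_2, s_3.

Answer: 83/256 55/128 63/256

Derivation:
Propagating the distribution step by step (d_{t+1} = d_t * P):
d_0 = (s_1=1/2, s_2=1/2, s_3=0)
  d_1[s_1] = 1/2*3/16 + 1/2*7/16 + 0*5/16 = 5/16
  d_1[s_2] = 1/2*5/8 + 1/2*3/8 + 0*1/4 = 1/2
  d_1[s_3] = 1/2*3/16 + 1/2*3/16 + 0*7/16 = 3/16
d_1 = (s_1=5/16, s_2=1/2, s_3=3/16)
  d_2[s_1] = 5/16*3/16 + 1/2*7/16 + 3/16*5/16 = 43/128
  d_2[s_2] = 5/16*5/8 + 1/2*3/8 + 3/16*1/4 = 55/128
  d_2[s_3] = 5/16*3/16 + 1/2*3/16 + 3/16*7/16 = 15/64
d_2 = (s_1=43/128, s_2=55/128, s_3=15/64)
  d_3[s_1] = 43/128*3/16 + 55/128*7/16 + 15/64*5/16 = 83/256
  d_3[s_2] = 43/128*5/8 + 55/128*3/8 + 15/64*1/4 = 55/128
  d_3[s_3] = 43/128*3/16 + 55/128*3/16 + 15/64*7/16 = 63/256
d_3 = (s_1=83/256, s_2=55/128, s_3=63/256)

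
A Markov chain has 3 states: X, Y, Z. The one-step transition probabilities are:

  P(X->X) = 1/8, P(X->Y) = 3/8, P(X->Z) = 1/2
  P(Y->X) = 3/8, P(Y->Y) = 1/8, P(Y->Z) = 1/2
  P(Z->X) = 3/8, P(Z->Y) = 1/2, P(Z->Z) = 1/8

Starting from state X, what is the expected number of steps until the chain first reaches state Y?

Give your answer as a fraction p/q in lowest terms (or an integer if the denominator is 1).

Let h_i = expected steps to first reach Y from state i.
Boundary: h_Y = 0.
First-step equations for the other states:
  h_X = 1 + 1/8*h_X + 3/8*h_Y + 1/2*h_Z
  h_Z = 1 + 3/8*h_X + 1/2*h_Y + 1/8*h_Z

Substituting h_Y = 0 and rearranging gives the linear system (I - Q) h = 1:
  [7/8, -1/2] . (h_X, h_Z) = 1
  [-3/8, 7/8] . (h_X, h_Z) = 1

Solving yields:
  h_X = 88/37
  h_Z = 80/37

Starting state is X, so the expected hitting time is h_X = 88/37.

Answer: 88/37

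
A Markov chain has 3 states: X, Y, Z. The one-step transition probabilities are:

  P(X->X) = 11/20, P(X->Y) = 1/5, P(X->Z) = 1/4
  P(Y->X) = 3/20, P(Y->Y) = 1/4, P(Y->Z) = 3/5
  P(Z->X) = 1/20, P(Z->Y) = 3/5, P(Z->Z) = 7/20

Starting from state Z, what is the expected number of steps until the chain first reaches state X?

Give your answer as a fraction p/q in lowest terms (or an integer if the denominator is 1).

Answer: 180/17

Derivation:
Let h_i = expected steps to first reach X from state i.
Boundary: h_X = 0.
First-step equations for the other states:
  h_Y = 1 + 3/20*h_X + 1/4*h_Y + 3/5*h_Z
  h_Z = 1 + 1/20*h_X + 3/5*h_Y + 7/20*h_Z

Substituting h_X = 0 and rearranging gives the linear system (I - Q) h = 1:
  [3/4, -3/5] . (h_Y, h_Z) = 1
  [-3/5, 13/20] . (h_Y, h_Z) = 1

Solving yields:
  h_Y = 500/51
  h_Z = 180/17

Starting state is Z, so the expected hitting time is h_Z = 180/17.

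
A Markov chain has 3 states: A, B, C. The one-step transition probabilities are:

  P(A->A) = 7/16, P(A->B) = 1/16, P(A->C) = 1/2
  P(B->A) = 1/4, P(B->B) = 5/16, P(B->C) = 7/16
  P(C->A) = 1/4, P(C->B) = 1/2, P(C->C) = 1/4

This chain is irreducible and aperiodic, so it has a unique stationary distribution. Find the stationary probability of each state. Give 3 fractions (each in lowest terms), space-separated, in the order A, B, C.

Answer: 4/13 4/13 5/13

Derivation:
The stationary distribution satisfies pi = pi * P, i.e.:
  pi_A = 7/16*pi_A + 1/4*pi_B + 1/4*pi_C
  pi_B = 1/16*pi_A + 5/16*pi_B + 1/2*pi_C
  pi_C = 1/2*pi_A + 7/16*pi_B + 1/4*pi_C
with normalization: pi_A + pi_B + pi_C = 1.

Using the first 2 balance equations plus normalization, the linear system A*pi = b is:
  [-9/16, 1/4, 1/4] . pi = 0
  [1/16, -11/16, 1/2] . pi = 0
  [1, 1, 1] . pi = 1

Solving yields:
  pi_A = 4/13
  pi_B = 4/13
  pi_C = 5/13

Verification (pi * P):
  4/13*7/16 + 4/13*1/4 + 5/13*1/4 = 4/13 = pi_A  (ok)
  4/13*1/16 + 4/13*5/16 + 5/13*1/2 = 4/13 = pi_B  (ok)
  4/13*1/2 + 4/13*7/16 + 5/13*1/4 = 5/13 = pi_C  (ok)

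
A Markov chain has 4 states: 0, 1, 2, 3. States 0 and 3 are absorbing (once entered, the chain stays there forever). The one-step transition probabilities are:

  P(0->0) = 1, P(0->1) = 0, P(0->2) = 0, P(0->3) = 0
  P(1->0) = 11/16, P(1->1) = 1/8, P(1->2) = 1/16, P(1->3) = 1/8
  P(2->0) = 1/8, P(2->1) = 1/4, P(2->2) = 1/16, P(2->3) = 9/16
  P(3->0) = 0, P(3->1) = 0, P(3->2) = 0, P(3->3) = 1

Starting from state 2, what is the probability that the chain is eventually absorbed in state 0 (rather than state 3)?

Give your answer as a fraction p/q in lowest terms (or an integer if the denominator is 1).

Let a_i = P(absorbed in 0 | start in state i).
Boundary conditions: a_0 = 1, a_3 = 0.
For each transient state i, a_i = sum_j P(i->j) * a_j:
  a_1 = 11/16*a_0 + 1/8*a_1 + 1/16*a_2 + 1/8*a_3
  a_2 = 1/8*a_0 + 1/4*a_1 + 1/16*a_2 + 9/16*a_3

Substituting a_0 = 1 and a_3 = 0, rearrange to (I - Q) a = r where r[i] = P(i -> 0):
  [7/8, -1/16] . (a_1, a_2) = 11/16
  [-1/4, 15/16] . (a_1, a_2) = 1/8

Solving yields:
  a_1 = 167/206
  a_2 = 36/103

Starting state is 2, so the absorption probability is a_2 = 36/103.

Answer: 36/103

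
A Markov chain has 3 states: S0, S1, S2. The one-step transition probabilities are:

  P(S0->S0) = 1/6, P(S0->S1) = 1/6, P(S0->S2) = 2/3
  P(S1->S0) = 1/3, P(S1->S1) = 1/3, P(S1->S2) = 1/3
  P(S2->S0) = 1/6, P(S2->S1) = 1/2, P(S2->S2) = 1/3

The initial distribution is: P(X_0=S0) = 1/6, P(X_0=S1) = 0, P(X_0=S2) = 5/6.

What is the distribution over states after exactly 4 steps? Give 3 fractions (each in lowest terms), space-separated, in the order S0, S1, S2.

Propagating the distribution step by step (d_{t+1} = d_t * P):
d_0 = (S0=1/6, S1=0, S2=5/6)
  d_1[S0] = 1/6*1/6 + 0*1/3 + 5/6*1/6 = 1/6
  d_1[S1] = 1/6*1/6 + 0*1/3 + 5/6*1/2 = 4/9
  d_1[S2] = 1/6*2/3 + 0*1/3 + 5/6*1/3 = 7/18
d_1 = (S0=1/6, S1=4/9, S2=7/18)
  d_2[S0] = 1/6*1/6 + 4/9*1/3 + 7/18*1/6 = 13/54
  d_2[S1] = 1/6*1/6 + 4/9*1/3 + 7/18*1/2 = 10/27
  d_2[S2] = 1/6*2/3 + 4/9*1/3 + 7/18*1/3 = 7/18
d_2 = (S0=13/54, S1=10/27, S2=7/18)
  d_3[S0] = 13/54*1/6 + 10/27*1/3 + 7/18*1/6 = 37/162
  d_3[S1] = 13/54*1/6 + 10/27*1/3 + 7/18*1/2 = 29/81
  d_3[S2] = 13/54*2/3 + 10/27*1/3 + 7/18*1/3 = 67/162
d_3 = (S0=37/162, S1=29/81, S2=67/162)
  d_4[S0] = 37/162*1/6 + 29/81*1/3 + 67/162*1/6 = 55/243
  d_4[S1] = 37/162*1/6 + 29/81*1/3 + 67/162*1/2 = 59/162
  d_4[S2] = 37/162*2/3 + 29/81*1/3 + 67/162*1/3 = 199/486
d_4 = (S0=55/243, S1=59/162, S2=199/486)

Answer: 55/243 59/162 199/486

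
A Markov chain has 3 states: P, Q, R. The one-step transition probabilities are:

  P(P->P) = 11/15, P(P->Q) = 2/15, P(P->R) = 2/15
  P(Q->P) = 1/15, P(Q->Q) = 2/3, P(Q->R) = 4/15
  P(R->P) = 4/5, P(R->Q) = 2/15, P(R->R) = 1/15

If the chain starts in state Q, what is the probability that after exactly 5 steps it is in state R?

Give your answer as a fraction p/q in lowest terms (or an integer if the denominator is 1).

Answer: 127244/759375

Derivation:
Computing P^5 by repeated multiplication:
P^1 =
  P: [11/15, 2/15, 2/15]
  Q: [1/15, 2/3, 4/15]
  R: [4/5, 2/15, 1/15]
P^2 =
  P: [49/75, 46/225, 32/225]
  Q: [23/75, 22/45, 46/225]
  R: [146/225, 46/225, 11/75]
P^3 =
  P: [2047/3375, 818/3375, 34/225]
  Q: [1421/3375, 266/675, 208/1125]
  R: [2048/3375, 818/3375, 509/3375]
P^4 =
  P: [5891/10125, 13294/50625, 7876/50625]
  Q: [24449/50625, 3478/10125, 8786/50625]
  R: [9818/16875, 13294/50625, 7877/50625]
P^5 =
  P: [1777/3125, 207602/759375, 119962/759375]
  Q: [43529/84375, 48074/151875, 127244/759375]
  R: [431812/759375, 207602/759375, 1481/9375]

(P^5)[Q -> R] = 127244/759375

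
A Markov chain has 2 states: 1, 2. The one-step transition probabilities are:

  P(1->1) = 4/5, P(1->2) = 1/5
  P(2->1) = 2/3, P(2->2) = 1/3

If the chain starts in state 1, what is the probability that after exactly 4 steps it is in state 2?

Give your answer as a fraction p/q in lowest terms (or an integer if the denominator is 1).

Computing P^4 by repeated multiplication:
P^1 =
  1: [4/5, 1/5]
  2: [2/3, 1/3]
P^2 =
  1: [58/75, 17/75]
  2: [34/45, 11/45]
P^3 =
  1: [866/1125, 259/1125]
  2: [518/675, 157/675]
P^4 =
  1: [12982/16875, 3893/16875]
  2: [7786/10125, 2339/10125]

(P^4)[1 -> 2] = 3893/16875

Answer: 3893/16875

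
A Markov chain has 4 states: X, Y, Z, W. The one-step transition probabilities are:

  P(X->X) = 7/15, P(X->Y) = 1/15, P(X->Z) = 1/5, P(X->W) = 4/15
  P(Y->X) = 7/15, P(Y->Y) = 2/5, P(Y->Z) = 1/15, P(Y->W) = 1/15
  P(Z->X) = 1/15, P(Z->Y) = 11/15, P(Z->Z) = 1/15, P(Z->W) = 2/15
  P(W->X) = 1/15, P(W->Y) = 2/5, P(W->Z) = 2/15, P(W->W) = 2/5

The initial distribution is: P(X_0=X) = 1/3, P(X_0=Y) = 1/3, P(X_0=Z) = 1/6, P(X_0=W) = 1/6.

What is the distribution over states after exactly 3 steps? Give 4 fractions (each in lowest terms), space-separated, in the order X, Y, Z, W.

Propagating the distribution step by step (d_{t+1} = d_t * P):
d_0 = (X=1/3, Y=1/3, Z=1/6, W=1/6)
  d_1[X] = 1/3*7/15 + 1/3*7/15 + 1/6*1/15 + 1/6*1/15 = 1/3
  d_1[Y] = 1/3*1/15 + 1/3*2/5 + 1/6*11/15 + 1/6*2/5 = 31/90
  d_1[Z] = 1/3*1/5 + 1/3*1/15 + 1/6*1/15 + 1/6*2/15 = 11/90
  d_1[W] = 1/3*4/15 + 1/3*1/15 + 1/6*2/15 + 1/6*2/5 = 1/5
d_1 = (X=1/3, Y=31/90, Z=11/90, W=1/5)
  d_2[X] = 1/3*7/15 + 31/90*7/15 + 11/90*1/15 + 1/5*1/15 = 76/225
  d_2[Y] = 1/3*1/15 + 31/90*2/5 + 11/90*11/15 + 1/5*2/5 = 89/270
  d_2[Z] = 1/3*1/5 + 31/90*1/15 + 11/90*1/15 + 1/5*2/15 = 28/225
  d_2[W] = 1/3*4/15 + 31/90*1/15 + 11/90*2/15 + 1/5*2/5 = 281/1350
d_2 = (X=76/225, Y=89/270, Z=28/225, W=281/1350)
  d_3[X] = 76/225*7/15 + 89/270*7/15 + 28/225*1/15 + 281/1350*1/15 = 1126/3375
  d_3[Y] = 76/225*1/15 + 89/270*2/5 + 28/225*11/15 + 281/1350*2/5 = 74/225
  d_3[Z] = 76/225*1/5 + 89/270*1/15 + 28/225*1/15 + 281/1350*2/15 = 2543/20250
  d_3[W] = 76/225*4/15 + 89/270*1/15 + 28/225*2/15 + 281/1350*2/5 = 4291/20250
d_3 = (X=1126/3375, Y=74/225, Z=2543/20250, W=4291/20250)

Answer: 1126/3375 74/225 2543/20250 4291/20250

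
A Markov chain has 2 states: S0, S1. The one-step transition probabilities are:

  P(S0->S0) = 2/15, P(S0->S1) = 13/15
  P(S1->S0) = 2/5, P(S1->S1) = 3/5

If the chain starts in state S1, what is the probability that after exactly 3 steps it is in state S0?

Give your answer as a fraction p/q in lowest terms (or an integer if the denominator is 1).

Computing P^3 by repeated multiplication:
P^1 =
  S0: [2/15, 13/15]
  S1: [2/5, 3/5]
P^2 =
  S0: [82/225, 143/225]
  S1: [22/75, 53/75]
P^3 =
  S0: [1022/3375, 2353/3375]
  S1: [362/1125, 763/1125]

(P^3)[S1 -> S0] = 362/1125

Answer: 362/1125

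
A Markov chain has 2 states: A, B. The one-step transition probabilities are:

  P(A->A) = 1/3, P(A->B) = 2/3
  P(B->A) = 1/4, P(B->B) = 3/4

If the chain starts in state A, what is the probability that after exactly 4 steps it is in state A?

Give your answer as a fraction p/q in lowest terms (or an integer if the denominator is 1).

Computing P^4 by repeated multiplication:
P^1 =
  A: [1/3, 2/3]
  B: [1/4, 3/4]
P^2 =
  A: [5/18, 13/18]
  B: [13/48, 35/48]
P^3 =
  A: [59/216, 157/216]
  B: [157/576, 419/576]
P^4 =
  A: [707/2592, 1885/2592]
  B: [1885/6912, 5027/6912]

(P^4)[A -> A] = 707/2592

Answer: 707/2592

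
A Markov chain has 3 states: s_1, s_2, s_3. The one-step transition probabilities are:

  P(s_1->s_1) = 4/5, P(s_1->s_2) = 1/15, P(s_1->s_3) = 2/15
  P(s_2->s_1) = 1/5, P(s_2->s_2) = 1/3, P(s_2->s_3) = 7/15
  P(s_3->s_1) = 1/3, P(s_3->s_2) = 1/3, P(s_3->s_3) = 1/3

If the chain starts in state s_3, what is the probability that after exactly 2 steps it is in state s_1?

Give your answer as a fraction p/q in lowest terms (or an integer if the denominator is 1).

Answer: 4/9

Derivation:
Computing P^2 by repeated multiplication:
P^1 =
  s_1: [4/5, 1/15, 2/15]
  s_2: [1/5, 1/3, 7/15]
  s_3: [1/3, 1/3, 1/3]
P^2 =
  s_1: [157/225, 3/25, 41/225]
  s_2: [86/225, 7/25, 76/225]
  s_3: [4/9, 11/45, 14/45]

(P^2)[s_3 -> s_1] = 4/9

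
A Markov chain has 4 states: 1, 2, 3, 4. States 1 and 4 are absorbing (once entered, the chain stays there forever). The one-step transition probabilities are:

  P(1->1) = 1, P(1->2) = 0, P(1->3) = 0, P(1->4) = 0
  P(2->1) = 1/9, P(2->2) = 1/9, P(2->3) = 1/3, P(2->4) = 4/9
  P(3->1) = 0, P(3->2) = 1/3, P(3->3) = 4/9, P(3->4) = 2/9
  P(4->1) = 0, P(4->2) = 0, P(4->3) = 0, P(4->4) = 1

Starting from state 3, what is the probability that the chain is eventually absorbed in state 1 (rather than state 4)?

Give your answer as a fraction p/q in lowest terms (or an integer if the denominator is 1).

Answer: 3/31

Derivation:
Let a_i = P(absorbed in 1 | start in state i).
Boundary conditions: a_1 = 1, a_4 = 0.
For each transient state i, a_i = sum_j P(i->j) * a_j:
  a_2 = 1/9*a_1 + 1/9*a_2 + 1/3*a_3 + 4/9*a_4
  a_3 = 0*a_1 + 1/3*a_2 + 4/9*a_3 + 2/9*a_4

Substituting a_1 = 1 and a_4 = 0, rearrange to (I - Q) a = r where r[i] = P(i -> 1):
  [8/9, -1/3] . (a_2, a_3) = 1/9
  [-1/3, 5/9] . (a_2, a_3) = 0

Solving yields:
  a_2 = 5/31
  a_3 = 3/31

Starting state is 3, so the absorption probability is a_3 = 3/31.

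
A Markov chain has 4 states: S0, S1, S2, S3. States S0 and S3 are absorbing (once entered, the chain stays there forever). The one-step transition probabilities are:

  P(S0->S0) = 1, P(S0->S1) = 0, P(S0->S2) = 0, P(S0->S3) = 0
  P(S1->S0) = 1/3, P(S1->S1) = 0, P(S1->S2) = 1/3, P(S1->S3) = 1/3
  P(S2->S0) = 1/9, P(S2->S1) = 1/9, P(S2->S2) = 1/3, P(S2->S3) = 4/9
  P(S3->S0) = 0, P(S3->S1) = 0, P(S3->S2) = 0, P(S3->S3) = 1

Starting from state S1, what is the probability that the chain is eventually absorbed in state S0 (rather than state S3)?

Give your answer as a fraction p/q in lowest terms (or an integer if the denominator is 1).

Let a_i = P(absorbed in S0 | start in state i).
Boundary conditions: a_S0 = 1, a_S3 = 0.
For each transient state i, a_i = sum_j P(i->j) * a_j:
  a_S1 = 1/3*a_S0 + 0*a_S1 + 1/3*a_S2 + 1/3*a_S3
  a_S2 = 1/9*a_S0 + 1/9*a_S1 + 1/3*a_S2 + 4/9*a_S3

Substituting a_S0 = 1 and a_S3 = 0, rearrange to (I - Q) a = r where r[i] = P(i -> S0):
  [1, -1/3] . (a_S1, a_S2) = 1/3
  [-1/9, 2/3] . (a_S1, a_S2) = 1/9

Solving yields:
  a_S1 = 7/17
  a_S2 = 4/17

Starting state is S1, so the absorption probability is a_S1 = 7/17.

Answer: 7/17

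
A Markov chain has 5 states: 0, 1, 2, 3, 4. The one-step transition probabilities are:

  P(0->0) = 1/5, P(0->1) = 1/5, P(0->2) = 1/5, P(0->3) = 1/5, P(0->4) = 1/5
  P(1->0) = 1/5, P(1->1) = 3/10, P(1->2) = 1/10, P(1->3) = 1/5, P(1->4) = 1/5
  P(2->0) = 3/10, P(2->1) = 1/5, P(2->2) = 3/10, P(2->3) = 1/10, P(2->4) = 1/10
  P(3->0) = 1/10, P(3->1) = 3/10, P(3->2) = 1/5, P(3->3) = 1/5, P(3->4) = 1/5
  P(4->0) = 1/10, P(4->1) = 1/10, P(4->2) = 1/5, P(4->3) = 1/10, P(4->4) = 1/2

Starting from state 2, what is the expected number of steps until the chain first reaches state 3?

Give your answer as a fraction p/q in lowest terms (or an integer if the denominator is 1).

Answer: 1555/219

Derivation:
Let h_i = expected steps to first reach 3 from state i.
Boundary: h_3 = 0.
First-step equations for the other states:
  h_0 = 1 + 1/5*h_0 + 1/5*h_1 + 1/5*h_2 + 1/5*h_3 + 1/5*h_4
  h_1 = 1 + 1/5*h_0 + 3/10*h_1 + 1/10*h_2 + 1/5*h_3 + 1/5*h_4
  h_2 = 1 + 3/10*h_0 + 1/5*h_1 + 3/10*h_2 + 1/10*h_3 + 1/10*h_4
  h_4 = 1 + 1/10*h_0 + 1/10*h_1 + 1/5*h_2 + 1/10*h_3 + 1/2*h_4

Substituting h_3 = 0 and rearranging gives the linear system (I - Q) h = 1:
  [4/5, -1/5, -1/5, -1/5] . (h_0, h_1, h_2, h_4) = 1
  [-1/5, 7/10, -1/10, -1/5] . (h_0, h_1, h_2, h_4) = 1
  [-3/10, -1/5, 7/10, -1/10] . (h_0, h_1, h_2, h_4) = 1
  [-1/10, -1/10, -1/5, 1/2] . (h_0, h_1, h_2, h_4) = 1

Solving yields:
  h_0 = 1420/219
  h_1 = 1405/219
  h_2 = 1555/219
  h_4 = 1625/219

Starting state is 2, so the expected hitting time is h_2 = 1555/219.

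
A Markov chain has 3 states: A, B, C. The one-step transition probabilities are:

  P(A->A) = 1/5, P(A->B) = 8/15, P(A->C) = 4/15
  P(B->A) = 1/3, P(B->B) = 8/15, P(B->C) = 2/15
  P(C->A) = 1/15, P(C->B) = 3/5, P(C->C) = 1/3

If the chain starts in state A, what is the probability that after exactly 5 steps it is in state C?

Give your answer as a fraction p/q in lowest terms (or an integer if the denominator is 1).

Computing P^5 by repeated multiplication:
P^1 =
  A: [1/5, 8/15, 4/15]
  B: [1/3, 8/15, 2/15]
  C: [1/15, 3/5, 1/3]
P^2 =
  A: [53/225, 124/225, 16/75]
  B: [19/75, 122/225, 46/225]
  C: [53/225, 5/9, 47/225]
P^3 =
  A: [827/3375, 616/1125, 28/135]
  B: [827/3375, 1846/3375, 26/125]
  C: [277/1125, 1847/3375, 697/3375]
P^4 =
  A: [12421/50625, 1108/2025, 10504/50625]
  B: [12413/50625, 342/625, 2102/10125]
  C: [497/2025, 27697/50625, 389/1875]
P^5 =
  A: [62089/253125, 415504/759375, 157604/759375]
  B: [186259/759375, 83102/151875, 157606/759375]
  C: [186263/759375, 15389/28125, 157609/759375]

(P^5)[A -> C] = 157604/759375

Answer: 157604/759375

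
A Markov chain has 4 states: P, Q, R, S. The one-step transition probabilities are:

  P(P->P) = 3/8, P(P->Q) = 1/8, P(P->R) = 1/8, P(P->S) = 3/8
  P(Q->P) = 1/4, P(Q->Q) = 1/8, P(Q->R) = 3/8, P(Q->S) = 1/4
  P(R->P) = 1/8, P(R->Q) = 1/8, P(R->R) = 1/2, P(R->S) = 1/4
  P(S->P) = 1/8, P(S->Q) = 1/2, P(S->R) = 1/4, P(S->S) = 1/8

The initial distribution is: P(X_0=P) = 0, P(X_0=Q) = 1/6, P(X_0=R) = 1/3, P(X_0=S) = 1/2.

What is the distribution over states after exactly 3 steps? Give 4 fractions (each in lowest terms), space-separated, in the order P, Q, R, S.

Propagating the distribution step by step (d_{t+1} = d_t * P):
d_0 = (P=0, Q=1/6, R=1/3, S=1/2)
  d_1[P] = 0*3/8 + 1/6*1/4 + 1/3*1/8 + 1/2*1/8 = 7/48
  d_1[Q] = 0*1/8 + 1/6*1/8 + 1/3*1/8 + 1/2*1/2 = 5/16
  d_1[R] = 0*1/8 + 1/6*3/8 + 1/3*1/2 + 1/2*1/4 = 17/48
  d_1[S] = 0*3/8 + 1/6*1/4 + 1/3*1/4 + 1/2*1/8 = 3/16
d_1 = (P=7/48, Q=5/16, R=17/48, S=3/16)
  d_2[P] = 7/48*3/8 + 5/16*1/4 + 17/48*1/8 + 3/16*1/8 = 77/384
  d_2[Q] = 7/48*1/8 + 5/16*1/8 + 17/48*1/8 + 3/16*1/2 = 25/128
  d_2[R] = 7/48*1/8 + 5/16*3/8 + 17/48*1/2 + 3/16*1/4 = 23/64
  d_2[S] = 7/48*3/8 + 5/16*1/4 + 17/48*1/4 + 3/16*1/8 = 47/192
d_2 = (P=77/384, Q=25/128, R=23/64, S=47/192)
  d_3[P] = 77/384*3/8 + 25/128*1/4 + 23/64*1/8 + 47/192*1/8 = 613/3072
  d_3[Q] = 77/384*1/8 + 25/128*1/8 + 23/64*1/8 + 47/192*1/2 = 111/512
  d_3[R] = 77/384*1/8 + 25/128*3/8 + 23/64*1/2 + 47/192*1/4 = 521/1536
  d_3[S] = 77/384*3/8 + 25/128*1/4 + 23/64*1/4 + 47/192*1/8 = 751/3072
d_3 = (P=613/3072, Q=111/512, R=521/1536, S=751/3072)

Answer: 613/3072 111/512 521/1536 751/3072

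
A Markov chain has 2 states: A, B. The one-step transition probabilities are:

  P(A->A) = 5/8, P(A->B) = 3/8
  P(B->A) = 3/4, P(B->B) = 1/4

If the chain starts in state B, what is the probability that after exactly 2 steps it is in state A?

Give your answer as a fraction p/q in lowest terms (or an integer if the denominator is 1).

Computing P^2 by repeated multiplication:
P^1 =
  A: [5/8, 3/8]
  B: [3/4, 1/4]
P^2 =
  A: [43/64, 21/64]
  B: [21/32, 11/32]

(P^2)[B -> A] = 21/32

Answer: 21/32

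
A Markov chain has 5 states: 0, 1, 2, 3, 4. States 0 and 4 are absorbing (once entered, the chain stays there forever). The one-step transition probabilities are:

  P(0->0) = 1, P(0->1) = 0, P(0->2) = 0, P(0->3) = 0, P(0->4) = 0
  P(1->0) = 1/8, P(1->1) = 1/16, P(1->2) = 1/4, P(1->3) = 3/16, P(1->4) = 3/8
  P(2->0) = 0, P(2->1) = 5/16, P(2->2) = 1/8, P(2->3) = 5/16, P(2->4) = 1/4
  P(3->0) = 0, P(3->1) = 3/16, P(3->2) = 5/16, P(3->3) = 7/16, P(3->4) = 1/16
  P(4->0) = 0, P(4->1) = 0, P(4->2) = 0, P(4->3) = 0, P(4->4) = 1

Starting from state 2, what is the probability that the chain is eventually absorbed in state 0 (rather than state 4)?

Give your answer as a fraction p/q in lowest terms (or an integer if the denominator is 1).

Let a_i = P(absorbed in 0 | start in state i).
Boundary conditions: a_0 = 1, a_4 = 0.
For each transient state i, a_i = sum_j P(i->j) * a_j:
  a_1 = 1/8*a_0 + 1/16*a_1 + 1/4*a_2 + 3/16*a_3 + 3/8*a_4
  a_2 = 0*a_0 + 5/16*a_1 + 1/8*a_2 + 5/16*a_3 + 1/4*a_4
  a_3 = 0*a_0 + 3/16*a_1 + 5/16*a_2 + 7/16*a_3 + 1/16*a_4

Substituting a_0 = 1 and a_4 = 0, rearrange to (I - Q) a = r where r[i] = P(i -> 0):
  [15/16, -1/4, -3/16] . (a_1, a_2, a_3) = 1/8
  [-5/16, 7/8, -5/16] . (a_1, a_2, a_3) = 0
  [-3/16, -5/16, 9/16] . (a_1, a_2, a_3) = 0

Solving yields:
  a_1 = 101/537
  a_2 = 20/179
  a_3 = 67/537

Starting state is 2, so the absorption probability is a_2 = 20/179.

Answer: 20/179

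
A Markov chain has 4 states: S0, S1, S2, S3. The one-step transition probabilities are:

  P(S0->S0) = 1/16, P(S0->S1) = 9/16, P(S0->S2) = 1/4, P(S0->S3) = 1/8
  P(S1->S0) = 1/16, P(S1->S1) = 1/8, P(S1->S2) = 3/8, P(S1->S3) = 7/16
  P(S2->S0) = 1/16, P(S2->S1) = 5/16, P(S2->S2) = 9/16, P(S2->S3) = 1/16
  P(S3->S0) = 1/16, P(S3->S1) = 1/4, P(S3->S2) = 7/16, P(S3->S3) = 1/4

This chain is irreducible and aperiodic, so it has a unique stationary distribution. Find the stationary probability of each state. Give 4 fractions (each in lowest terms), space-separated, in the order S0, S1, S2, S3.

The stationary distribution satisfies pi = pi * P, i.e.:
  pi_S0 = 1/16*pi_S0 + 1/16*pi_S1 + 1/16*pi_S2 + 1/16*pi_S3
  pi_S1 = 9/16*pi_S0 + 1/8*pi_S1 + 5/16*pi_S2 + 1/4*pi_S3
  pi_S2 = 1/4*pi_S0 + 3/8*pi_S1 + 9/16*pi_S2 + 7/16*pi_S3
  pi_S3 = 1/8*pi_S0 + 7/16*pi_S1 + 1/16*pi_S2 + 1/4*pi_S3
with normalization: pi_S0 + pi_S1 + pi_S2 + pi_S3 = 1.

Using the first 3 balance equations plus normalization, the linear system A*pi = b is:
  [-15/16, 1/16, 1/16, 1/16] . pi = 0
  [9/16, -7/8, 5/16, 1/4] . pi = 0
  [1/4, 3/8, -7/16, 7/16] . pi = 0
  [1, 1, 1, 1] . pi = 1

Solving yields:
  pi_S0 = 1/16
  pi_S1 = 1075/4048
  pi_S2 = 1893/4048
  pi_S3 = 827/4048

Verification (pi * P):
  1/16*1/16 + 1075/4048*1/16 + 1893/4048*1/16 + 827/4048*1/16 = 1/16 = pi_S0  (ok)
  1/16*9/16 + 1075/4048*1/8 + 1893/4048*5/16 + 827/4048*1/4 = 1075/4048 = pi_S1  (ok)
  1/16*1/4 + 1075/4048*3/8 + 1893/4048*9/16 + 827/4048*7/16 = 1893/4048 = pi_S2  (ok)
  1/16*1/8 + 1075/4048*7/16 + 1893/4048*1/16 + 827/4048*1/4 = 827/4048 = pi_S3  (ok)

Answer: 1/16 1075/4048 1893/4048 827/4048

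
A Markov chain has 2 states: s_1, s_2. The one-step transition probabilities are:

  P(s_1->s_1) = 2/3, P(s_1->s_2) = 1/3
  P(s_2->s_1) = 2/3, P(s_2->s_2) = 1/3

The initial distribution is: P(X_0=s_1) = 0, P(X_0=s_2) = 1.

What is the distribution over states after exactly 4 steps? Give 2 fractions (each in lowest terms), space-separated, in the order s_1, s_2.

Propagating the distribution step by step (d_{t+1} = d_t * P):
d_0 = (s_1=0, s_2=1)
  d_1[s_1] = 0*2/3 + 1*2/3 = 2/3
  d_1[s_2] = 0*1/3 + 1*1/3 = 1/3
d_1 = (s_1=2/3, s_2=1/3)
  d_2[s_1] = 2/3*2/3 + 1/3*2/3 = 2/3
  d_2[s_2] = 2/3*1/3 + 1/3*1/3 = 1/3
d_2 = (s_1=2/3, s_2=1/3)
  d_3[s_1] = 2/3*2/3 + 1/3*2/3 = 2/3
  d_3[s_2] = 2/3*1/3 + 1/3*1/3 = 1/3
d_3 = (s_1=2/3, s_2=1/3)
  d_4[s_1] = 2/3*2/3 + 1/3*2/3 = 2/3
  d_4[s_2] = 2/3*1/3 + 1/3*1/3 = 1/3
d_4 = (s_1=2/3, s_2=1/3)

Answer: 2/3 1/3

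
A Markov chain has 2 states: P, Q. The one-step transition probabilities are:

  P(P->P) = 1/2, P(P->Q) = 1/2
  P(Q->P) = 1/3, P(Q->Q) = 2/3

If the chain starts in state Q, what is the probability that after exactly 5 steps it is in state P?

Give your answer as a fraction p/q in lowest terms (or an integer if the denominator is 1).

Answer: 1555/3888

Derivation:
Computing P^5 by repeated multiplication:
P^1 =
  P: [1/2, 1/2]
  Q: [1/3, 2/3]
P^2 =
  P: [5/12, 7/12]
  Q: [7/18, 11/18]
P^3 =
  P: [29/72, 43/72]
  Q: [43/108, 65/108]
P^4 =
  P: [173/432, 259/432]
  Q: [259/648, 389/648]
P^5 =
  P: [1037/2592, 1555/2592]
  Q: [1555/3888, 2333/3888]

(P^5)[Q -> P] = 1555/3888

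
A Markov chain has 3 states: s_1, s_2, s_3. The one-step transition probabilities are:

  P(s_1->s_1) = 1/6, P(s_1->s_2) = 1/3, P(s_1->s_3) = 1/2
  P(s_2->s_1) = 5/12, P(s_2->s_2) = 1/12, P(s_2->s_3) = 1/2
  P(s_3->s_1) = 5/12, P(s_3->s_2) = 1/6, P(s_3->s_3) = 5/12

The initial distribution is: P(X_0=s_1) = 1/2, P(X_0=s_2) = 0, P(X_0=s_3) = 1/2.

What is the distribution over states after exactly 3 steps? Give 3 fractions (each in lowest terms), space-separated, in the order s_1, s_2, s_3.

Propagating the distribution step by step (d_{t+1} = d_t * P):
d_0 = (s_1=1/2, s_2=0, s_3=1/2)
  d_1[s_1] = 1/2*1/6 + 0*5/12 + 1/2*5/12 = 7/24
  d_1[s_2] = 1/2*1/3 + 0*1/12 + 1/2*1/6 = 1/4
  d_1[s_3] = 1/2*1/2 + 0*1/2 + 1/2*5/12 = 11/24
d_1 = (s_1=7/24, s_2=1/4, s_3=11/24)
  d_2[s_1] = 7/24*1/6 + 1/4*5/12 + 11/24*5/12 = 11/32
  d_2[s_2] = 7/24*1/3 + 1/4*1/12 + 11/24*1/6 = 7/36
  d_2[s_3] = 7/24*1/2 + 1/4*1/2 + 11/24*5/12 = 133/288
d_2 = (s_1=11/32, s_2=7/36, s_3=133/288)
  d_3[s_1] = 11/32*1/6 + 7/36*5/12 + 133/288*5/12 = 127/384
  d_3[s_2] = 11/32*1/3 + 7/36*1/12 + 133/288*1/6 = 359/1728
  d_3[s_3] = 11/32*1/2 + 7/36*1/2 + 133/288*5/12 = 1595/3456
d_3 = (s_1=127/384, s_2=359/1728, s_3=1595/3456)

Answer: 127/384 359/1728 1595/3456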